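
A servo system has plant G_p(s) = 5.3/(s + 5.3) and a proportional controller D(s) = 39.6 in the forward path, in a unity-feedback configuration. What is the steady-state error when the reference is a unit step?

0.0246

The loop is type 0. Static position error constant K_pos = D(0)·G_p(0) = 39.6·1 = 39.6.
Steady-state error to a unit step: e_ss = 1/(1+K_pos) = 1/40.6 = 0.0246.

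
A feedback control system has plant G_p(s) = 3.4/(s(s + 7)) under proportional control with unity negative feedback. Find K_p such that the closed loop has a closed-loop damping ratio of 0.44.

Closed-loop characteristic equation: s² + 7s + K_p·3.4 = 0.
So ω_n = √(3.4K_p) and 2ζω_n = 7, giving ζ = 7/(2√(3.4K_p)).
Setting ζ = 0.44: √(3.4K_p) = 7/(2·0.44) = 7.955, so K_p = 63.27/3.4 = 18.6.

K_p = 18.6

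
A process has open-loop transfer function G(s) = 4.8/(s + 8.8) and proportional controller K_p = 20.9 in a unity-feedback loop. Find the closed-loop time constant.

Closed-loop transfer function: T(s) = K_p·G(s)/(1 + K_p·G(s)) = 100.3/(s + 8.8 + 100.3) = 100.3/(s + 109.1).
Time constant τ = 1/109.1 = 0.00916 s.

τ = 0.00916 s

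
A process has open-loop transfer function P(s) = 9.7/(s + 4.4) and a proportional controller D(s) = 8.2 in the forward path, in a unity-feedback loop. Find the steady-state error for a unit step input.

The loop is type 0. Static position error constant K_pos = D(0)·P(0) = 8.2·2.205 = 18.08.
Steady-state error to a unit step: e_ss = 1/(1+K_pos) = 1/19.08 = 0.0524.

0.0524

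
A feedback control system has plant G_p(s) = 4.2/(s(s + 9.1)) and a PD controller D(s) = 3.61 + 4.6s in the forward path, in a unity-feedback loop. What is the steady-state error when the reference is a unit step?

0

The open loop D(s)G_p(s) has a pole at the origin (type 1), so the static position error constant is infinite and e_ss = 1/(1+∞) = 0.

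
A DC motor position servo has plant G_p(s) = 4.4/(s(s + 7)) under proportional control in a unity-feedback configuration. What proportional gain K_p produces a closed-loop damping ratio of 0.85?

Closed-loop characteristic equation: s² + 7s + K_p·4.4 = 0.
So ω_n = √(4.4K_p) and 2ζω_n = 7, giving ζ = 7/(2√(4.4K_p)).
Setting ζ = 0.85: √(4.4K_p) = 7/(2·0.85) = 4.118, so K_p = 16.96/4.4 = 3.85.

K_p = 3.85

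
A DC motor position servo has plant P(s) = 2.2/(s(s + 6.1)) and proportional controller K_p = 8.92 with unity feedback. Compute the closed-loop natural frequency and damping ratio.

The closed-loop denominator is s(s+6.1) + 8.92·2.2 = s² + 6.1s + 19.62.
So ω_n² = 19.62 ⇒ ω_n = 4.43 rad/s, and ζ = 6.1/(2ω_n) = 0.689.

ω_n = 4.43 rad/s, ζ = 0.689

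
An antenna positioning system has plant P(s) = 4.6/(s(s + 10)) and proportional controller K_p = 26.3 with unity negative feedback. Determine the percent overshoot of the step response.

20.1%

The closed-loop denominator s² + 10s + 121 gives ω_n = √121 = 11 and ζ = 10/(2ω_n) = 0.4546.
%OS = 100·exp(−πζ/√(1−ζ²)) = 100·exp(−π·0.4546/√0.7934) = 20.1%.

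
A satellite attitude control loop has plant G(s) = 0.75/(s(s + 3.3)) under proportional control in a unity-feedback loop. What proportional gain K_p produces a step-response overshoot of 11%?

K_p = 11

From %OS = 100·exp(−πζ/√(1−ζ²)) = 11%, ζ = −ln(0.11)/√(π²+ln²(0.11)) = 0.5749.
Characteristic equation s² + 3.3s + 0.75K_p = 0 gives ζ = 3.3/(2√(0.75K_p)).
Setting ζ = 0.5749: √(0.75K_p) = 3.3/(2·0.5749) = 2.87, so K_p = 8.238/0.75 = 11.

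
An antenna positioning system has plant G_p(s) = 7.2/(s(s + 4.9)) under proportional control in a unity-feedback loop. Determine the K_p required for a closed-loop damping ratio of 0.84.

Closed-loop characteristic equation: s² + 4.9s + K_p·7.2 = 0.
So ω_n = √(7.2K_p) and 2ζω_n = 4.9, giving ζ = 4.9/(2√(7.2K_p)).
Setting ζ = 0.84: √(7.2K_p) = 4.9/(2·0.84) = 2.917, so K_p = 8.507/7.2 = 1.18.

K_p = 1.18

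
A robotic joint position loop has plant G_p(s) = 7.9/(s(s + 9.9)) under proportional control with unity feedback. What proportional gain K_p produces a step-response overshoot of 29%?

K_p = 23.1

From %OS = 100·exp(−πζ/√(1−ζ²)) = 29%, ζ = −ln(0.29)/√(π²+ln²(0.29)) = 0.3666.
Characteristic equation s² + 9.9s + 7.9K_p = 0 gives ζ = 9.9/(2√(7.9K_p)).
Setting ζ = 0.3666: √(7.9K_p) = 9.9/(2·0.3666) = 13.5, so K_p = 182.3/7.9 = 23.1.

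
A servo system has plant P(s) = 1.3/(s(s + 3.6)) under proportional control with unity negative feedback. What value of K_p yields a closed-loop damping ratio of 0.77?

Closed-loop characteristic equation: s² + 3.6s + K_p·1.3 = 0.
So ω_n = √(1.3K_p) and 2ζω_n = 3.6, giving ζ = 3.6/(2√(1.3K_p)).
Setting ζ = 0.77: √(1.3K_p) = 3.6/(2·0.77) = 2.338, so K_p = 5.465/1.3 = 4.2.

K_p = 4.2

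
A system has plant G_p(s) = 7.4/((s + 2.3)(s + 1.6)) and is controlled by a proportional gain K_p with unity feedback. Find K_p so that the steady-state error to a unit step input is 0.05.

K_p = 9.45

Steady-state error for a unit step on this type-0 loop is 1/(1 + K_p·G_p(0)).
G_p(0) = 2.011. Require 1/(1 + K_p·2.011) = 0.05, so 1 + 2.011·K_p = 20.
K_p = (20 − 1)/2.011 = 9.45.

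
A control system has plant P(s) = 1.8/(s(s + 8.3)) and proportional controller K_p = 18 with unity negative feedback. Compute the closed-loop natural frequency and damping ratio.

1 + K_p·P(s) = 0 gives s² + 8.3s + 32.4 = 0.
So ω_n² = 32.4 ⇒ ω_n = 5.692 rad/s, and ζ = 8.3/(2ω_n) = 0.729.

ω_n = 5.69 rad/s, ζ = 0.729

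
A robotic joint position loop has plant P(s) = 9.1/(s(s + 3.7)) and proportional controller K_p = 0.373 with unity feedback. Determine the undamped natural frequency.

1 + K_p·P(s) = 0 gives s² + 3.7s + 3.394 = 0.
Matching s² + 2ζω_n s + ω_n²: ω_n = √3.394 = 1.842 rad/s and 2ζω_n = 3.7, so ζ = 3.7/(2·1.842) = 1.

ω_n = 1.84 rad/s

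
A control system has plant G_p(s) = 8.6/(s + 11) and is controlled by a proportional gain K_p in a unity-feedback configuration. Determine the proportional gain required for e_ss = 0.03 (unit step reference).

Steady-state error for a unit step on this type-0 loop is 1/(1 + K_p·G_p(0)).
G_p(0) = 0.7818. Require 1/(1 + K_p·0.7818) = 0.03, so 1 + 0.7818·K_p = 33.33.
K_p = (33.33 − 1)/0.7818 = 41.4.

K_p = 41.4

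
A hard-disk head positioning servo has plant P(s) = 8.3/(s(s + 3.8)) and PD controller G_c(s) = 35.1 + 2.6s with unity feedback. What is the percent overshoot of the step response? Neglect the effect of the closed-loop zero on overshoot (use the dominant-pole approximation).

Forward path: (35.1 + 2.6s)·8.3/(s(s+3.8)). The closed-loop characteristic equation is s² + (3.8 + 8.3·2.6)s + 8.3·35.1 = 0.
That is s² + 25.38s + 291.3 = 0, so ω_n = 17.07 rad/s and ζ = 25.38/(2·17.07) = 0.7435.
%OS = 100·exp(−πζ/√(1−ζ²)) = 3.04%.

3.04%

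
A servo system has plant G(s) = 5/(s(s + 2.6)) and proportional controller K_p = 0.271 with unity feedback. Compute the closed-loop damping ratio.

1 + K_p·G(s) = 0 gives s² + 2.6s + 1.355 = 0.
Matching s² + 2ζω_n s + ω_n²: ω_n = √1.355 = 1.164 rad/s and 2ζω_n = 2.6, so ζ = 2.6/(2·1.164) = 1.12.

ζ = 1.12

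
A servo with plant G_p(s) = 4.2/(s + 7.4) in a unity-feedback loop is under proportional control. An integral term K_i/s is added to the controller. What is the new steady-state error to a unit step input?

0

The integrator makes K_pos = lim_{s→0} C(s)G(s) infinite, so e_ss = 1/(1+K_pos) = 0.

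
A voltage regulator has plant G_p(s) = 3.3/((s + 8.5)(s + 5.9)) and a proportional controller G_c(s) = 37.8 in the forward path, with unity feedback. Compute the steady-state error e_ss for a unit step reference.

The loop is type 0. Static position error constant K_pos = G_c(0)·G_p(0) = 37.8·0.0658 = 2.487.
Steady-state error to a unit step: e_ss = 1/(1+K_pos) = 1/3.487 = 0.287.

0.287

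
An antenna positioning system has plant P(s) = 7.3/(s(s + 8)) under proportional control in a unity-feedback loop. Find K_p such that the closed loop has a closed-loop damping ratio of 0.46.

Closed-loop characteristic equation: s² + 8s + K_p·7.3 = 0.
So ω_n = √(7.3K_p) and 2ζω_n = 8, giving ζ = 8/(2√(7.3K_p)).
Setting ζ = 0.46: √(7.3K_p) = 8/(2·0.46) = 8.696, so K_p = 75.61/7.3 = 10.4.

K_p = 10.4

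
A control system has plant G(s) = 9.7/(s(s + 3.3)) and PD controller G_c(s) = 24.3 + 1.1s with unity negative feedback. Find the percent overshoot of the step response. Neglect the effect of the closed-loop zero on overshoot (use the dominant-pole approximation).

Forward path: (24.3 + 1.1s)·9.7/(s(s+3.3)). The closed-loop characteristic equation is s² + (3.3 + 9.7·1.1)s + 9.7·24.3 = 0.
That is s² + 13.97s + 235.7 = 0, so ω_n = 15.35 rad/s and ζ = 13.97/(2·15.35) = 0.455.
%OS = 100·exp(−πζ/√(1−ζ²)) = 20.1%.

20.1%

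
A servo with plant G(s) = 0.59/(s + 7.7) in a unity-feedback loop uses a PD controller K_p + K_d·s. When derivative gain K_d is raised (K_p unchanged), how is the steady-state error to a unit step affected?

unchanged

K_d affects only the transient (the s-coefficient); the DC loop gain, and hence e_ss, depends only on K_p.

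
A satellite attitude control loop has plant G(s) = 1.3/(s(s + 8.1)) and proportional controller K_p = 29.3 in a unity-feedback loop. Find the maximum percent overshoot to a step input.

From 1 + K_pG(s) = 0: s² + 8.1s + 38.09 = 0 ⇒ ω_n = 6.172, ζ = 0.6562.
%OS = 100·exp(−πζ/√(1−ζ²)) = 100·exp(−π·0.6562/√0.5694) = 6.51%.

6.51%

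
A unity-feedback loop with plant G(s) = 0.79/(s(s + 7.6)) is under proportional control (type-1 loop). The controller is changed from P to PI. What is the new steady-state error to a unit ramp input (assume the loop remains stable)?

0

The integrator raises the loop to type 2, so K_v → ∞ and e_ss to a ramp is zero.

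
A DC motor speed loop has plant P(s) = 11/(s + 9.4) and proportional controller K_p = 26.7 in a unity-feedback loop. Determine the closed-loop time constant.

τ = 0.0033 s

Closed-loop transfer function: T(s) = K_p·P(s)/(1 + K_p·P(s)) = 293.7/(s + 9.4 + 293.7) = 293.7/(s + 303.1).
Time constant τ = 1/303.1 = 0.0033 s.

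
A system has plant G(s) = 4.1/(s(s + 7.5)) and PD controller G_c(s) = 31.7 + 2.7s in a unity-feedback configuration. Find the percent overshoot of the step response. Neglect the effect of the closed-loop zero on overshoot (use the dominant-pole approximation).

1.22%

Forward path: (31.7 + 2.7s)·4.1/(s(s+7.5)). The closed-loop characteristic equation is s² + (7.5 + 4.1·2.7)s + 4.1·31.7 = 0.
That is s² + 18.57s + 130 = 0, so ω_n = 11.4 rad/s and ζ = 18.57/(2·11.4) = 0.8144.
%OS = 100·exp(−πζ/√(1−ζ²)) = 1.22%.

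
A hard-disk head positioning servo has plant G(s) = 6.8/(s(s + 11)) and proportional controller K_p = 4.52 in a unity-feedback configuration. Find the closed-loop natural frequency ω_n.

With unity feedback the closed-loop characteristic equation is s² + 11s + 4.52·6.8 = s² + 11s + 30.74 = 0.
Matching s² + 2ζω_n s + ω_n²: ω_n = √30.74 = 5.544 rad/s and 2ζω_n = 11, so ζ = 11/(2·5.544) = 0.992.

ω_n = 5.54 rad/s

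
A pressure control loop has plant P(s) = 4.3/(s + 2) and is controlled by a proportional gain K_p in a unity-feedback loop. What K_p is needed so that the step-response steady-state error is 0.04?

K_p = 11.2

For a type-0 loop with proportional control, e_ss = 1/(1 + K_p·P(0)).
P(0) = 2.15. Require 1/(1 + K_p·2.15) = 0.04, so 1 + 2.15·K_p = 25.
K_p = (25 − 1)/2.15 = 11.2.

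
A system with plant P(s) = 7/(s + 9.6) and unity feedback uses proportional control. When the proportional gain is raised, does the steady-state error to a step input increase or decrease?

decrease

The position error constant K_pos = K_p·P(0) grows with K_p, and e_ss = 1/(1+K_pos) falls.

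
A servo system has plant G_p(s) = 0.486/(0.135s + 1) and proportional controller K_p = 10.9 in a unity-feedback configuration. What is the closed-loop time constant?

τ = 0.0214 s

Closed loop: T(s) = K_p·G_p/(1+K_p·G_p) = 5.297/(0.135s + 1 + 5.297), with pole at s = −(1 + 5.297)/0.135 = −46.65.
Closed-loop time constant τ = 1/46.65 = 0.0214 s.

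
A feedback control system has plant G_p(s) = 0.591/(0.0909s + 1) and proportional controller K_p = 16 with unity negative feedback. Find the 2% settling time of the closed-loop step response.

T_s ≈ 0.0348 s

Closed loop: T(s) = K_p·G_p/(1+K_p·G_p) = 9.456/(0.0909s + 1 + 9.456), with pole at s = −(1 + 9.456)/0.0909 = −115.
τ = 1/115 = 0.008694 s, so 2% settling time ≈ 4τ = 0.0348 s.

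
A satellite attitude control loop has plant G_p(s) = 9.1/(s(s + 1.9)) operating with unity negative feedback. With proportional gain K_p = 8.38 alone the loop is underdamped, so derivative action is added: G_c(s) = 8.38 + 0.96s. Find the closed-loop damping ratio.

ζ = 0.609

Forward path: (8.38 + 0.96s)·9.1/(s(s+1.9)). The closed-loop characteristic equation is s² + (1.9 + 9.1·0.96)s + 9.1·8.38 = 0.
That is s² + 10.64s + 76.26 = 0, so ω_n = 8.733 rad/s and ζ = 10.64/(2·8.733) = 0.609.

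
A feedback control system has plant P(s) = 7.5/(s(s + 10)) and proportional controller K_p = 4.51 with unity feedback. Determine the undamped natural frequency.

With unity feedback the closed-loop characteristic equation is s² + 10s + 4.51·7.5 = s² + 10s + 33.82 = 0.
So ω_n² = 33.82 ⇒ ω_n = 5.816 rad/s, and ζ = 10/(2ω_n) = 0.86.

ω_n = 5.82 rad/s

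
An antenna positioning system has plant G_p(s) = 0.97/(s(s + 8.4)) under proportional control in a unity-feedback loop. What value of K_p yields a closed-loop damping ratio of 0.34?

Closed-loop characteristic equation: s² + 8.4s + K_p·0.97 = 0.
So ω_n = √(0.97K_p) and 2ζω_n = 8.4, giving ζ = 8.4/(2√(0.97K_p)).
Setting ζ = 0.34: √(0.97K_p) = 8.4/(2·0.34) = 12.35, so K_p = 152.6/0.97 = 157.

K_p = 157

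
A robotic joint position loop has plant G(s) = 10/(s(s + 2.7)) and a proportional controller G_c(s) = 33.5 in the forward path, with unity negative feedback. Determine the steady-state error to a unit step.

0

The open loop G_c(s)G(s) has a pole at the origin (type 1), so the static position error constant is infinite and e_ss = 1/(1+∞) = 0.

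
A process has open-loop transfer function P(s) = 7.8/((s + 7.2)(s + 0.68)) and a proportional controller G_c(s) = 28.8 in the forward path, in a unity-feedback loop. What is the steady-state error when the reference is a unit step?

0.0213

The loop is type 0. Static position error constant K_pos = G_c(0)·P(0) = 28.8·1.593 = 45.88.
Steady-state error to a unit step: e_ss = 1/(1+K_pos) = 1/46.88 = 0.0213.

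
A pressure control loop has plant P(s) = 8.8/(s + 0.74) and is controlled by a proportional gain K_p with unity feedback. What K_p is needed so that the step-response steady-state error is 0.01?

K_p = 8.32

The loop is type 0, so e_ss(step) = 1/(1 + K_pos) with K_pos = K_p·P(0).
P(0) = 11.89. Require 1/(1 + K_p·11.89) = 0.01, so 1 + 11.89·K_p = 100.
K_p = (100 − 1)/11.89 = 8.32.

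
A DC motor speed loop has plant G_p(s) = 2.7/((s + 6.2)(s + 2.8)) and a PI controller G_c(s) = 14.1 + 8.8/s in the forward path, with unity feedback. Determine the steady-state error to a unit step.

0

The open loop G_c(s)G_p(s) has a pole at the origin (type 1), so the static position error constant is infinite and e_ss = 1/(1+∞) = 0.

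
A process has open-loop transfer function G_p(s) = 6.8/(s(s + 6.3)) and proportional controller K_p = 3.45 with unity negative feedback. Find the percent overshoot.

6.79%

Closed-loop characteristic equation: s² + 6.3s + 23.46 = 0, so ω_n = 4.844 rad/s and ζ = 6.3/(2·4.844) = 0.6503.
%OS = 100·exp(−πζ/√(1−ζ²)) = 100·exp(−π·0.6503/√0.577) = 6.79%.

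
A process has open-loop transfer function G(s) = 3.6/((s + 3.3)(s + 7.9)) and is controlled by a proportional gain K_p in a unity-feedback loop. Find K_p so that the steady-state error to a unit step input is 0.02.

Steady-state error for a unit step on this type-0 loop is 1/(1 + K_p·G(0)).
G(0) = 0.1381. Require 1/(1 + K_p·0.1381) = 0.02, so 1 + 0.1381·K_p = 50.
K_p = (50 − 1)/0.1381 = 355.

K_p = 355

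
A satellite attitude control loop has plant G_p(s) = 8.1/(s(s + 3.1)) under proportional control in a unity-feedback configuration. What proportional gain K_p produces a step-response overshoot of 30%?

K_p = 2.32

From %OS = 100·exp(−πζ/√(1−ζ²)) = 30%, ζ = −ln(0.3)/√(π²+ln²(0.3)) = 0.3579.
Characteristic equation s² + 3.1s + 8.1K_p = 0 gives ζ = 3.1/(2√(8.1K_p)).
Setting ζ = 0.3579: √(8.1K_p) = 3.1/(2·0.3579) = 4.331, so K_p = 18.76/8.1 = 2.32.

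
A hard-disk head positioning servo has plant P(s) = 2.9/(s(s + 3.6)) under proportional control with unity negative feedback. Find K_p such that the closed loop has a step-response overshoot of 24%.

K_p = 6.53

From %OS = 100·exp(−πζ/√(1−ζ²)) = 24%, ζ = −ln(0.24)/√(π²+ln²(0.24)) = 0.4136.
Characteristic equation s² + 3.6s + 2.9K_p = 0 gives ζ = 3.6/(2√(2.9K_p)).
Setting ζ = 0.4136: √(2.9K_p) = 3.6/(2·0.4136) = 4.352, so K_p = 18.94/2.9 = 6.53.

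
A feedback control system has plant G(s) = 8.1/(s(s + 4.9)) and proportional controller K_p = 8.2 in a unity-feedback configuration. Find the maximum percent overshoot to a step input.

Closed-loop characteristic equation: s² + 4.9s + 66.42 = 0, so ω_n = 8.15 rad/s and ζ = 4.9/(2·8.15) = 0.3006.
%OS = 100·exp(−πζ/√(1−ζ²)) = 100·exp(−π·0.3006/√0.9096) = 37.1%.

37.1%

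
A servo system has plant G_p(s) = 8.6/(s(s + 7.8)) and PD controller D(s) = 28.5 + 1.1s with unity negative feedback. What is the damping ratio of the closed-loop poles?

Forward path: (28.5 + 1.1s)·8.6/(s(s+7.8)). The closed-loop characteristic equation is s² + (7.8 + 8.6·1.1)s + 8.6·28.5 = 0.
That is s² + 17.26s + 245.1 = 0, so ω_n = 15.66 rad/s and ζ = 17.26/(2·15.66) = 0.5512.

ζ = 0.551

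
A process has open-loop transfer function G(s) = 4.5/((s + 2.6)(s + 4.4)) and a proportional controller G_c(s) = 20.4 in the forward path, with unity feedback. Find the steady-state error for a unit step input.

0.111

The loop is type 0. Static position error constant K_pos = G_c(0)·G(0) = 20.4·0.3934 = 8.024.
Steady-state error to a unit step: e_ss = 1/(1+K_pos) = 1/9.024 = 0.111.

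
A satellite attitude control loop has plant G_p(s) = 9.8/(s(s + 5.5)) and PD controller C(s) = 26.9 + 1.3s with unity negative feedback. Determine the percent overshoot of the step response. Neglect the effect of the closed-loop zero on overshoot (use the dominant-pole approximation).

Forward path: (26.9 + 1.3s)·9.8/(s(s+5.5)). The closed-loop characteristic equation is s² + (5.5 + 9.8·1.3)s + 9.8·26.9 = 0.
That is s² + 18.24s + 263.6 = 0, so ω_n = 16.24 rad/s and ζ = 18.24/(2·16.24) = 0.5617.
%OS = 100·exp(−πζ/√(1−ζ²)) = 11.8%.

11.8%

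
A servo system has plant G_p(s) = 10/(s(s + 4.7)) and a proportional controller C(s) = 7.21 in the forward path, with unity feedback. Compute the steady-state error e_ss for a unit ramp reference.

The loop has one pole at the origin (type 1). Velocity error constant K_v = lim_{s→0} s·C(s)G_p(s) = 7.21·10/4.7 = 15.34.
Steady-state error to a unit ramp: e_ss = 1/K_v = 0.0652.

0.0652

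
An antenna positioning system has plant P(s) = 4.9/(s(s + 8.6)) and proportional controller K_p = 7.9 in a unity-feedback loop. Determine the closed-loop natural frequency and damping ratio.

ω_n = 6.22 rad/s, ζ = 0.691

With unity feedback the closed-loop characteristic equation is s² + 8.6s + 7.9·4.9 = s² + 8.6s + 38.71 = 0.
So ω_n² = 38.71 ⇒ ω_n = 6.222 rad/s, and ζ = 8.6/(2ω_n) = 0.691.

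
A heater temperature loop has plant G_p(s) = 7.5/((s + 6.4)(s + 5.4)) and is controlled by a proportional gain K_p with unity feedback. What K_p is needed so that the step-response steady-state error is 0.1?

K_p = 41.5

Steady-state error for a unit step on this type-0 loop is 1/(1 + K_p·G_p(0)).
G_p(0) = 0.217. Require 1/(1 + K_p·0.217) = 0.1, so 1 + 0.217·K_p = 10.
K_p = (10 − 1)/0.217 = 41.5.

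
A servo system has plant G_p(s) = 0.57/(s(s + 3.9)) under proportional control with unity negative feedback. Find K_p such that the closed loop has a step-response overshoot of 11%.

K_p = 20.2

From %OS = 100·exp(−πζ/√(1−ζ²)) = 11%, ζ = −ln(0.11)/√(π²+ln²(0.11)) = 0.5749.
Characteristic equation s² + 3.9s + 0.57K_p = 0 gives ζ = 3.9/(2√(0.57K_p)).
Setting ζ = 0.5749: √(0.57K_p) = 3.9/(2·0.5749) = 3.392, so K_p = 11.51/0.57 = 20.2.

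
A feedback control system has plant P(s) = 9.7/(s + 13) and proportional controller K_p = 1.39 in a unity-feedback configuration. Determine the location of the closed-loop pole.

Closed-loop transfer function: T(s) = K_p·P(s)/(1 + K_p·P(s)) = 13.48/(s + 13 + 13.48) = 13.48/(s + 26.48).
The closed-loop pole is at s = −26.48.

s = -26.48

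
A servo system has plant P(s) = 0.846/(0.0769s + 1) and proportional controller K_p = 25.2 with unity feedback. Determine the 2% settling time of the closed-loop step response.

Closed loop: T(s) = K_p·P/(1+K_p·P) = 21.32/(0.0769s + 1 + 21.32), with pole at s = −(1 + 21.32)/0.0769 = −290.2.
τ = 1/290.2 = 0.003445 s, so 2% settling time ≈ 4τ = 0.0138 s.

T_s ≈ 0.0138 s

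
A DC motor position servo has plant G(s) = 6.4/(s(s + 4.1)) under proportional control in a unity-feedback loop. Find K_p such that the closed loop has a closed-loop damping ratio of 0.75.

K_p = 1.17

Closed-loop characteristic equation: s² + 4.1s + K_p·6.4 = 0.
So ω_n = √(6.4K_p) and 2ζω_n = 4.1, giving ζ = 4.1/(2√(6.4K_p)).
Setting ζ = 0.75: √(6.4K_p) = 4.1/(2·0.75) = 2.733, so K_p = 7.471/6.4 = 1.17.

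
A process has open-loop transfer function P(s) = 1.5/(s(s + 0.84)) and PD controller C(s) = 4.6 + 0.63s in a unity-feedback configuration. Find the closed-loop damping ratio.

ζ = 0.34

Forward path: (4.6 + 0.63s)·1.5/(s(s+0.84)). The closed-loop characteristic equation is s² + (0.84 + 1.5·0.63)s + 1.5·4.6 = 0.
That is s² + 1.785s + 6.9 = 0, so ω_n = 2.627 rad/s and ζ = 1.785/(2·2.627) = 0.3398.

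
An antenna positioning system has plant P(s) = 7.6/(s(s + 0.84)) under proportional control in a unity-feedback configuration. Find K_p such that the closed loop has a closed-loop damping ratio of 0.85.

K_p = 0.0321

Closed-loop characteristic equation: s² + 0.84s + K_p·7.6 = 0.
So ω_n = √(7.6K_p) and 2ζω_n = 0.84, giving ζ = 0.84/(2√(7.6K_p)).
Setting ζ = 0.85: √(7.6K_p) = 0.84/(2·0.85) = 0.4941, so K_p = 0.2442/7.6 = 0.0321.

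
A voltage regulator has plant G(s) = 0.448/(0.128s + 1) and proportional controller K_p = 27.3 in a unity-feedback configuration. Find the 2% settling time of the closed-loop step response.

T_s ≈ 0.0387 s

Closed loop: T(s) = K_p·G/(1+K_p·G) = 12.23/(0.128s + 1 + 12.23), with pole at s = −(1 + 12.23)/0.128 = −103.4.
τ = 1/103.4 = 0.009675 s, so 2% settling time ≈ 4τ = 0.0387 s.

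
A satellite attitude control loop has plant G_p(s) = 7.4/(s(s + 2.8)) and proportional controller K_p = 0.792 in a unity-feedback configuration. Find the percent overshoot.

10.8%

Closed-loop characteristic equation: s² + 2.8s + 5.861 = 0, so ω_n = 2.421 rad/s and ζ = 2.8/(2·2.421) = 0.5783.
%OS = 100·exp(−πζ/√(1−ζ²)) = 100·exp(−π·0.5783/√0.6656) = 10.8%.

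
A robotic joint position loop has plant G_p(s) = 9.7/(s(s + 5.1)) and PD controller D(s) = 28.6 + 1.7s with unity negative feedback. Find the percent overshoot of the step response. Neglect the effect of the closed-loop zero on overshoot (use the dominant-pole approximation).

Forward path: (28.6 + 1.7s)·9.7/(s(s+5.1)). The closed-loop characteristic equation is s² + (5.1 + 9.7·1.7)s + 9.7·28.6 = 0.
That is s² + 21.59s + 277.4 = 0, so ω_n = 16.66 rad/s and ζ = 21.59/(2·16.66) = 0.6481.
%OS = 100·exp(−πζ/√(1−ζ²)) = 6.9%.

6.9%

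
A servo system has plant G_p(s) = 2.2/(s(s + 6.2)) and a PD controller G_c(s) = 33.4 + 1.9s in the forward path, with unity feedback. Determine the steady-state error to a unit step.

The open loop G_c(s)G_p(s) has a pole at the origin (type 1), so the static position error constant is infinite and e_ss = 1/(1+∞) = 0.

0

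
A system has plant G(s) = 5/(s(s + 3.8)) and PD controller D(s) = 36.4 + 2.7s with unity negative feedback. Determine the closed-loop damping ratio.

Forward path: (36.4 + 2.7s)·5/(s(s+3.8)). The closed-loop characteristic equation is s² + (3.8 + 5·2.7)s + 5·36.4 = 0.
That is s² + 17.3s + 182 = 0, so ω_n = 13.49 rad/s and ζ = 17.3/(2·13.49) = 0.6412.

ζ = 0.641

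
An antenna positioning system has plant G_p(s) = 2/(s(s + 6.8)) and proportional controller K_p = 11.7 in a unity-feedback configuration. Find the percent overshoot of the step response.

4.49%

The closed-loop denominator s² + 6.8s + 23.4 gives ω_n = √23.4 = 4.837 and ζ = 6.8/(2ω_n) = 0.7029.
%OS = 100·exp(−πζ/√(1−ζ²)) = 100·exp(−π·0.7029/√0.506) = 4.49%.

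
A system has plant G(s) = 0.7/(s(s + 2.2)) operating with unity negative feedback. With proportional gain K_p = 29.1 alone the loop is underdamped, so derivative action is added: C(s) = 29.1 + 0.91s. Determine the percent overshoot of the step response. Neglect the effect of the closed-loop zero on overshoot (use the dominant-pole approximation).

35.3%

Forward path: (29.1 + 0.91s)·0.7/(s(s+2.2)). The closed-loop characteristic equation is s² + (2.2 + 0.7·0.91)s + 0.7·29.1 = 0.
That is s² + 2.837s + 20.37 = 0, so ω_n = 4.513 rad/s and ζ = 2.837/(2·4.513) = 0.3143.
%OS = 100·exp(−πζ/√(1−ζ²)) = 35.3%.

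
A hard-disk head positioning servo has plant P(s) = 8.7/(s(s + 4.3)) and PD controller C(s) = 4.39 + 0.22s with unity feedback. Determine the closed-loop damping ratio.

Forward path: (4.39 + 0.22s)·8.7/(s(s+4.3)). The closed-loop characteristic equation is s² + (4.3 + 8.7·0.22)s + 8.7·4.39 = 0.
That is s² + 6.214s + 38.19 = 0, so ω_n = 6.18 rad/s and ζ = 6.214/(2·6.18) = 0.5027.

ζ = 0.503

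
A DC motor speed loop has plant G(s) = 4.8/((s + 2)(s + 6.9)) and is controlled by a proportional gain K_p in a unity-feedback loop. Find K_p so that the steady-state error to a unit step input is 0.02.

K_p = 141

For a type-0 loop with proportional control, e_ss = 1/(1 + K_p·G(0)).
G(0) = 0.3478. Require 1/(1 + K_p·0.3478) = 0.02, so 1 + 0.3478·K_p = 50.
K_p = (50 − 1)/0.3478 = 141.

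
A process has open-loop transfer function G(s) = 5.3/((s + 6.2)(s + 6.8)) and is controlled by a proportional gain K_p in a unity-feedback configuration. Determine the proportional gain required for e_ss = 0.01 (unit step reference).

K_p = 788

Steady-state error for a unit step on this type-0 loop is 1/(1 + K_p·G(0)).
G(0) = 0.1257. Require 1/(1 + K_p·0.1257) = 0.01, so 1 + 0.1257·K_p = 100.
K_p = (100 − 1)/0.1257 = 788.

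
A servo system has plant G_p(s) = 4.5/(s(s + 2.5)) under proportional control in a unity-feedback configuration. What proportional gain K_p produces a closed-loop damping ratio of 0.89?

Closed-loop characteristic equation: s² + 2.5s + K_p·4.5 = 0.
So ω_n = √(4.5K_p) and 2ζω_n = 2.5, giving ζ = 2.5/(2√(4.5K_p)).
Setting ζ = 0.89: √(4.5K_p) = 2.5/(2·0.89) = 1.404, so K_p = 1.973/4.5 = 0.438.

K_p = 0.438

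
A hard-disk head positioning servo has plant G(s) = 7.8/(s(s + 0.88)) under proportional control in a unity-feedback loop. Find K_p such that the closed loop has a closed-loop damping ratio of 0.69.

K_p = 0.0521

Closed-loop characteristic equation: s² + 0.88s + K_p·7.8 = 0.
So ω_n = √(7.8K_p) and 2ζω_n = 0.88, giving ζ = 0.88/(2√(7.8K_p)).
Setting ζ = 0.69: √(7.8K_p) = 0.88/(2·0.69) = 0.6377, so K_p = 0.4066/7.8 = 0.0521.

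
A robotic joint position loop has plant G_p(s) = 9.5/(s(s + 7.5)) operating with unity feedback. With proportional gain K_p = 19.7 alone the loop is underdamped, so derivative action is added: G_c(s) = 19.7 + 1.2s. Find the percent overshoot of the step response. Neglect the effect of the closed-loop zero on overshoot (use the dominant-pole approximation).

4.97%

Forward path: (19.7 + 1.2s)·9.5/(s(s+7.5)). The closed-loop characteristic equation is s² + (7.5 + 9.5·1.2)s + 9.5·19.7 = 0.
That is s² + 18.9s + 187.2 = 0, so ω_n = 13.68 rad/s and ζ = 18.9/(2·13.68) = 0.6908.
%OS = 100·exp(−πζ/√(1−ζ²)) = 4.97%.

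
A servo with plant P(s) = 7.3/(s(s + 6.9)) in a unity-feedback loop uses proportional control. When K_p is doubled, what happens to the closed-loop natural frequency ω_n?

ω_n = √(7.3·K_p), which grows with K_p.

increase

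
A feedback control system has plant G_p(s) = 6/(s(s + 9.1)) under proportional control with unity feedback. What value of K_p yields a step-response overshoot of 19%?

From %OS = 100·exp(−πζ/√(1−ζ²)) = 19%, ζ = −ln(0.19)/√(π²+ln²(0.19)) = 0.4673.
Characteristic equation s² + 9.1s + 6K_p = 0 gives ζ = 9.1/(2√(6K_p)).
Setting ζ = 0.4673: √(6K_p) = 9.1/(2·0.4673) = 9.736, so K_p = 94.79/6 = 15.8.

K_p = 15.8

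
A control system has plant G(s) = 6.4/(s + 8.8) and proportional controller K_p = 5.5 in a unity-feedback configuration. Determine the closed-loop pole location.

s = -44

Closed-loop transfer function: T(s) = K_p·G(s)/(1 + K_p·G(s)) = 35.2/(s + 8.8 + 35.2) = 35.2/(s + 44).
The closed-loop pole is at s = −44.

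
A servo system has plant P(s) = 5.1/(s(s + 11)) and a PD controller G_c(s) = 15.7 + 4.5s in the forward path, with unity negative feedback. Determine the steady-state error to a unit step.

The open loop G_c(s)P(s) has a pole at the origin (type 1), so the static position error constant is infinite and e_ss = 1/(1+∞) = 0.

0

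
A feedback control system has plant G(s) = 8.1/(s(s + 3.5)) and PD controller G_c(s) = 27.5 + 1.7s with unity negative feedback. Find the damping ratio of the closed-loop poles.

ζ = 0.579

Forward path: (27.5 + 1.7s)·8.1/(s(s+3.5)). The closed-loop characteristic equation is s² + (3.5 + 8.1·1.7)s + 8.1·27.5 = 0.
That is s² + 17.27s + 222.8 = 0, so ω_n = 14.92 rad/s and ζ = 17.27/(2·14.92) = 0.5786.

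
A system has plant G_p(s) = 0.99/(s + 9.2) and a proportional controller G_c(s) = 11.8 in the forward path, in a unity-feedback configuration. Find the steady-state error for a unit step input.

The loop is type 0. Static position error constant K_pos = G_c(0)·G_p(0) = 11.8·0.1076 = 1.27.
Steady-state error to a unit step: e_ss = 1/(1+K_pos) = 1/2.27 = 0.441.

0.441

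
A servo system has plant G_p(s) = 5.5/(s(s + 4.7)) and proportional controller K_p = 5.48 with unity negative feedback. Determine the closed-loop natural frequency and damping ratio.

ω_n = 5.49 rad/s, ζ = 0.428

With unity feedback the closed-loop characteristic equation is s² + 4.7s + 5.48·5.5 = s² + 4.7s + 30.14 = 0.
Matching s² + 2ζω_n s + ω_n²: ω_n = √30.14 = 5.49 rad/s and 2ζω_n = 4.7, so ζ = 4.7/(2·5.49) = 0.428.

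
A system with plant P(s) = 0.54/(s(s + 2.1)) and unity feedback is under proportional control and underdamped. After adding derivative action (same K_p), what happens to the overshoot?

With PD the characteristic equation becomes s² + (a + K·K_d)s + K·K_p = 0; the damping term grows, ζ rises, overshoot falls.

decrease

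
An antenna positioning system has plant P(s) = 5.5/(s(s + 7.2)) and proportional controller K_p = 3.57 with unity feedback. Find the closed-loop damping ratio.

ζ = 0.812

1 + K_p·P(s) = 0 gives s² + 7.2s + 19.63 = 0.
So ω_n² = 19.63 ⇒ ω_n = 4.431 rad/s, and ζ = 7.2/(2ω_n) = 0.812.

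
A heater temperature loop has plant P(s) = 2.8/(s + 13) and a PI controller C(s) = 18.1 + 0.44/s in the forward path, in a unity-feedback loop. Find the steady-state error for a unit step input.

The open loop C(s)P(s) has a pole at the origin (type 1), so the static position error constant is infinite and e_ss = 1/(1+∞) = 0.

0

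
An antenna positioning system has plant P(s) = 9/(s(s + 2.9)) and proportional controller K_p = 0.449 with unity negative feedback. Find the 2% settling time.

The closed-loop denominator s² + 2.9s + 4.041 gives ω_n = √4.041 = 2.01 and ζ = 2.9/(2ω_n) = 0.7213.
2% settling time T_s ≈ 4/(ζω_n) = 4/1.45 = 2.76 s.

T_s ≈ 2.76 s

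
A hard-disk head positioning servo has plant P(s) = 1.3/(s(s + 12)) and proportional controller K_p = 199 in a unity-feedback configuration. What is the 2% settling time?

T_s ≈ 0.667 s

Closed-loop characteristic equation: s² + 12s + 258.7 = 0, so ω_n = 16.08 rad/s and ζ = 12/(2·16.08) = 0.373.
2% settling time T_s ≈ 4/(ζω_n) = 4/6 = 0.667 s.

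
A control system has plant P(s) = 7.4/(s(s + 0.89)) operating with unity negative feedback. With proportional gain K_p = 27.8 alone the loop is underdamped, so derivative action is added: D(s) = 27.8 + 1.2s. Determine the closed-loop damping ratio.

ζ = 0.341

Forward path: (27.8 + 1.2s)·7.4/(s(s+0.89)). The closed-loop characteristic equation is s² + (0.89 + 7.4·1.2)s + 7.4·27.8 = 0.
That is s² + 9.77s + 205.7 = 0, so ω_n = 14.34 rad/s and ζ = 9.77/(2·14.34) = 0.3406.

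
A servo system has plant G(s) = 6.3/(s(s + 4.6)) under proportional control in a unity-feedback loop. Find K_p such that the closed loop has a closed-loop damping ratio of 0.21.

K_p = 19

Closed-loop characteristic equation: s² + 4.6s + K_p·6.3 = 0.
So ω_n = √(6.3K_p) and 2ζω_n = 4.6, giving ζ = 4.6/(2√(6.3K_p)).
Setting ζ = 0.21: √(6.3K_p) = 4.6/(2·0.21) = 10.95, so K_p = 120/6.3 = 19.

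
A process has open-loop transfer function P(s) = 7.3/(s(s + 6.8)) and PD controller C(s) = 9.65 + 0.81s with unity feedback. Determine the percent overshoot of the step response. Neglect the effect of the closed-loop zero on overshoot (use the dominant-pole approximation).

2.62%

Forward path: (9.65 + 0.81s)·7.3/(s(s+6.8)). The closed-loop characteristic equation is s² + (6.8 + 7.3·0.81)s + 7.3·9.65 = 0.
That is s² + 12.71s + 70.45 = 0, so ω_n = 8.393 rad/s and ζ = 12.71/(2·8.393) = 0.7573.
%OS = 100·exp(−πζ/√(1−ζ²)) = 2.62%.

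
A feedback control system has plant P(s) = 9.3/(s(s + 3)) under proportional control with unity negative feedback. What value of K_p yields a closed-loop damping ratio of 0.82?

K_p = 0.36

Closed-loop characteristic equation: s² + 3s + K_p·9.3 = 0.
So ω_n = √(9.3K_p) and 2ζω_n = 3, giving ζ = 3/(2√(9.3K_p)).
Setting ζ = 0.82: √(9.3K_p) = 3/(2·0.82) = 1.829, so K_p = 3.346/9.3 = 0.36.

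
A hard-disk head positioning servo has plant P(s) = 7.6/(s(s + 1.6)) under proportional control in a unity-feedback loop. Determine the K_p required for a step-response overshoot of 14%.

From %OS = 100·exp(−πζ/√(1−ζ²)) = 14%, ζ = −ln(0.14)/√(π²+ln²(0.14)) = 0.5305.
Characteristic equation s² + 1.6s + 7.6K_p = 0 gives ζ = 1.6/(2√(7.6K_p)).
Setting ζ = 0.5305: √(7.6K_p) = 1.6/(2·0.5305) = 1.508, so K_p = 2.274/7.6 = 0.299.

K_p = 0.299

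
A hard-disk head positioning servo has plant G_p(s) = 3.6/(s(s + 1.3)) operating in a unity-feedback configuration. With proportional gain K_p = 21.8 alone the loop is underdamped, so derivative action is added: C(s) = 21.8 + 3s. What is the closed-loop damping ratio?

Forward path: (21.8 + 3s)·3.6/(s(s+1.3)). The closed-loop characteristic equation is s² + (1.3 + 3.6·3)s + 3.6·21.8 = 0.
That is s² + 12.1s + 78.48 = 0, so ω_n = 8.859 rad/s and ζ = 12.1/(2·8.859) = 0.6829.

ζ = 0.683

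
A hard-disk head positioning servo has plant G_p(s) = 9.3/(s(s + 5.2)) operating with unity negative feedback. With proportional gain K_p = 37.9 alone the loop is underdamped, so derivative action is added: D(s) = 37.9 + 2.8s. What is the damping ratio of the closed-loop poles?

ζ = 0.832

Forward path: (37.9 + 2.8s)·9.3/(s(s+5.2)). The closed-loop characteristic equation is s² + (5.2 + 9.3·2.8)s + 9.3·37.9 = 0.
That is s² + 31.24s + 352.5 = 0, so ω_n = 18.77 rad/s and ζ = 31.24/(2·18.77) = 0.832.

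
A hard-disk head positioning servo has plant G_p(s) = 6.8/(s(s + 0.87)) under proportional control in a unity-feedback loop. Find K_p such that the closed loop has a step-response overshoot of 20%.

K_p = 0.134

From %OS = 100·exp(−πζ/√(1−ζ²)) = 20%, ζ = −ln(0.2)/√(π²+ln²(0.2)) = 0.4559.
Characteristic equation s² + 0.87s + 6.8K_p = 0 gives ζ = 0.87/(2√(6.8K_p)).
Setting ζ = 0.4559: √(6.8K_p) = 0.87/(2·0.4559) = 0.9541, so K_p = 0.9102/6.8 = 0.134.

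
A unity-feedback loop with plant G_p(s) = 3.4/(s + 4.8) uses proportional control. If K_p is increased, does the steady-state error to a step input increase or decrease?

decrease

The position error constant K_pos = K_p·G_p(0) grows with K_p, and e_ss = 1/(1+K_pos) falls.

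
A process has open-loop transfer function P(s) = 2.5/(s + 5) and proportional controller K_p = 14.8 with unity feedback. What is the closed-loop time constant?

τ = 0.0238 s

Closed-loop transfer function: T(s) = K_p·P(s)/(1 + K_p·P(s)) = 37/(s + 5 + 37) = 37/(s + 42).
Time constant τ = 1/42 = 0.0238 s.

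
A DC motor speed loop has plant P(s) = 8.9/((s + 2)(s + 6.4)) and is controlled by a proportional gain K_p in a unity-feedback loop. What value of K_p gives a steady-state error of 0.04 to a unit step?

Steady-state error for a unit step on this type-0 loop is 1/(1 + K_p·P(0)).
P(0) = 0.6953. Require 1/(1 + K_p·0.6953) = 0.04, so 1 + 0.6953·K_p = 25.
K_p = (25 − 1)/0.6953 = 34.5.

K_p = 34.5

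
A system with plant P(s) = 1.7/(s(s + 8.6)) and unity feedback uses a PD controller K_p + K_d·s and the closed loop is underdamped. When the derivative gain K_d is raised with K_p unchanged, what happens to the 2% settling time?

Characteristic equation s² + (8.6 + 1.7K_d)s + 1.7K_p = 0: raising K_d increases ζω_n = (8.6+1.7K_d)/2 while the loop stays underdamped, so T_s ≈ 4/(ζω_n) decreases.

decrease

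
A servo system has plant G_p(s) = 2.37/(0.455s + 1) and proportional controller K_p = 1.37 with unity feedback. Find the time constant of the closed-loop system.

τ = 0.107 s

Closed loop: T(s) = K_p·G_p/(1+K_p·G_p) = 3.247/(0.455s + 1 + 3.247), with pole at s = −(1 + 3.247)/0.455 = −9.334.
Closed-loop time constant τ = 1/9.334 = 0.107 s.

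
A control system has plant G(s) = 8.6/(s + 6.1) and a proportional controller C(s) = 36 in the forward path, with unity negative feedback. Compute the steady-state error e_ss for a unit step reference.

0.0193

The loop is type 0. Static position error constant K_pos = C(0)·G(0) = 36·1.41 = 50.75.
Steady-state error to a unit step: e_ss = 1/(1+K_pos) = 1/51.75 = 0.0193.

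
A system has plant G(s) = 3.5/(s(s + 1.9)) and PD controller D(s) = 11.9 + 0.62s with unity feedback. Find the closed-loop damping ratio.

Forward path: (11.9 + 0.62s)·3.5/(s(s+1.9)). The closed-loop characteristic equation is s² + (1.9 + 3.5·0.62)s + 3.5·11.9 = 0.
That is s² + 4.07s + 41.65 = 0, so ω_n = 6.454 rad/s and ζ = 4.07/(2·6.454) = 0.3153.

ζ = 0.315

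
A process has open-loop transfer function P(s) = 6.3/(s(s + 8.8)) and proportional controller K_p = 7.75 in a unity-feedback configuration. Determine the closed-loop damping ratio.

ζ = 0.63

With unity feedback the closed-loop characteristic equation is s² + 8.8s + 7.75·6.3 = s² + 8.8s + 48.82 = 0.
So ω_n² = 48.82 ⇒ ω_n = 6.987 rad/s, and ζ = 8.8/(2ω_n) = 0.63.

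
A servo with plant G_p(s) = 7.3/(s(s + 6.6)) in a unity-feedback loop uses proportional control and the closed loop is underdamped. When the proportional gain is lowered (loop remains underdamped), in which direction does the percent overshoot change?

decrease

ζ = 6.6/(2√(7.3K_p)) rises as K_p falls; higher damping means less overshoot.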